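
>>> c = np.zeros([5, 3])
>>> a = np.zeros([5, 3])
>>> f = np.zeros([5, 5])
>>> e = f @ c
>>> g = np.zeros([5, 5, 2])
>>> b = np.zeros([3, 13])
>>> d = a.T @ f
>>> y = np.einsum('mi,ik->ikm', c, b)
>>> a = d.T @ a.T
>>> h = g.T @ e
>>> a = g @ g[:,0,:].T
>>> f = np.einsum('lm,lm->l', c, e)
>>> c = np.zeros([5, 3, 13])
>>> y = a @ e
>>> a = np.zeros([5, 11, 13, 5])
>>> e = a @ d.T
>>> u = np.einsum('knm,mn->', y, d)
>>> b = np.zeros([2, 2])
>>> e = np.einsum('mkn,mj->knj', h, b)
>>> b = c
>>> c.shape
(5, 3, 13)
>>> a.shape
(5, 11, 13, 5)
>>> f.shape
(5,)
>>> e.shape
(5, 3, 2)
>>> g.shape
(5, 5, 2)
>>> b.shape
(5, 3, 13)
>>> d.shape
(3, 5)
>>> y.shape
(5, 5, 3)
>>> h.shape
(2, 5, 3)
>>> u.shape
()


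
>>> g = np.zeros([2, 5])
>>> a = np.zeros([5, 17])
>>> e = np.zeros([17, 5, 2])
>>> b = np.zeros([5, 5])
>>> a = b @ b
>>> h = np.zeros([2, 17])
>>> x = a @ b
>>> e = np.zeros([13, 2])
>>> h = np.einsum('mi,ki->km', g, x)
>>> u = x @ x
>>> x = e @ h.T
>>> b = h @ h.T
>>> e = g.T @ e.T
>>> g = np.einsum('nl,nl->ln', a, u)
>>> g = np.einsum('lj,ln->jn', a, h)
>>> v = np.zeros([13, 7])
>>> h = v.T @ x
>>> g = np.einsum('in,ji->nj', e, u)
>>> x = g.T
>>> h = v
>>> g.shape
(13, 5)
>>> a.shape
(5, 5)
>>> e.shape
(5, 13)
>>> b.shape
(5, 5)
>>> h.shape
(13, 7)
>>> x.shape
(5, 13)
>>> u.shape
(5, 5)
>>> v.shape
(13, 7)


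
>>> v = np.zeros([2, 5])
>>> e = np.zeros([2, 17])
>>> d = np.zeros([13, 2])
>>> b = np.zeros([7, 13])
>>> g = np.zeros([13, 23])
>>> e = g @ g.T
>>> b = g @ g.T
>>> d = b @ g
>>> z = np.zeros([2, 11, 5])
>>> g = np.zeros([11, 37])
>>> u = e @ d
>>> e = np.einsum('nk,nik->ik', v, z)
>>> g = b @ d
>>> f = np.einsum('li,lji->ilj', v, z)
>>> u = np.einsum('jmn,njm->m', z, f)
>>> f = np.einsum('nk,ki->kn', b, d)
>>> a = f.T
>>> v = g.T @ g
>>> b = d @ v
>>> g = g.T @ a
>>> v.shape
(23, 23)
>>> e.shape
(11, 5)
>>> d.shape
(13, 23)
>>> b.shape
(13, 23)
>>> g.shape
(23, 13)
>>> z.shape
(2, 11, 5)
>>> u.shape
(11,)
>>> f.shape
(13, 13)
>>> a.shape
(13, 13)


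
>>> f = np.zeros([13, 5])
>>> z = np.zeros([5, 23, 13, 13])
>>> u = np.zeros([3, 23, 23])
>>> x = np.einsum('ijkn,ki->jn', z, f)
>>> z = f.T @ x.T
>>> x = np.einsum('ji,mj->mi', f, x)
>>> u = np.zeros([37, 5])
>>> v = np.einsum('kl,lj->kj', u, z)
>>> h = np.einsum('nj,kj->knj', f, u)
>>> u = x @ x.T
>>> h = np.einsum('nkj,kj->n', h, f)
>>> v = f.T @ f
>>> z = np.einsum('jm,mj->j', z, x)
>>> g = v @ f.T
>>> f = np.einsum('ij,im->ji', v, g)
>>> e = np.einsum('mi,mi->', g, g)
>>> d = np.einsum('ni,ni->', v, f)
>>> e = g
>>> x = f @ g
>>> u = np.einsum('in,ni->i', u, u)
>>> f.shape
(5, 5)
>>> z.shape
(5,)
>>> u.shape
(23,)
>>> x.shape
(5, 13)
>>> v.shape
(5, 5)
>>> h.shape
(37,)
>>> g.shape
(5, 13)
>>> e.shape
(5, 13)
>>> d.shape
()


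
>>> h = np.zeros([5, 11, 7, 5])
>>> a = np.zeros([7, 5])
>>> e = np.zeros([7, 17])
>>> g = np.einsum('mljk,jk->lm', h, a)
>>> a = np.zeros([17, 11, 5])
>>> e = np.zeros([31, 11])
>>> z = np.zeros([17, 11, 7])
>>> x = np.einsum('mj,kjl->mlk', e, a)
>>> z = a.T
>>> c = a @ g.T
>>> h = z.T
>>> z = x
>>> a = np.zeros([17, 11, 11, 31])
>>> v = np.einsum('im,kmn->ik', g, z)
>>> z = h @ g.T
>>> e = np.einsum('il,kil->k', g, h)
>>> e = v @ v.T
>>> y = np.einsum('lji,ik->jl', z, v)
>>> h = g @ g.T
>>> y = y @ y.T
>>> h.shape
(11, 11)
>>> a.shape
(17, 11, 11, 31)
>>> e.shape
(11, 11)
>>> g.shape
(11, 5)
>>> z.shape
(17, 11, 11)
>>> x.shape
(31, 5, 17)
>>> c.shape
(17, 11, 11)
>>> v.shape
(11, 31)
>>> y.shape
(11, 11)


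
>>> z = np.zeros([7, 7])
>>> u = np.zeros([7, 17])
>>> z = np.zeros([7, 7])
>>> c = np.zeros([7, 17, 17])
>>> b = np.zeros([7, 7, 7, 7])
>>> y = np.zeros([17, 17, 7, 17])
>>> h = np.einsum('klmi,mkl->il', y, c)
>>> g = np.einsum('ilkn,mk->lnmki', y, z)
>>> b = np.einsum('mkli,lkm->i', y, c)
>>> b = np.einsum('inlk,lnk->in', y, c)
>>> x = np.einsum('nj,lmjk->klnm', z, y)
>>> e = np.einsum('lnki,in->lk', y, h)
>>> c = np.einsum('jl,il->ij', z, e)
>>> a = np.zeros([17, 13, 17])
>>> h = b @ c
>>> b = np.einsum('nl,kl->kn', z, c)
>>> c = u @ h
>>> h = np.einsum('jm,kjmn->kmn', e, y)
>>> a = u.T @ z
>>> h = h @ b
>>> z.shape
(7, 7)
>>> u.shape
(7, 17)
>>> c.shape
(7, 7)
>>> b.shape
(17, 7)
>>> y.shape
(17, 17, 7, 17)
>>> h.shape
(17, 7, 7)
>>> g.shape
(17, 17, 7, 7, 17)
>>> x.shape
(17, 17, 7, 17)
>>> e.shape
(17, 7)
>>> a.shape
(17, 7)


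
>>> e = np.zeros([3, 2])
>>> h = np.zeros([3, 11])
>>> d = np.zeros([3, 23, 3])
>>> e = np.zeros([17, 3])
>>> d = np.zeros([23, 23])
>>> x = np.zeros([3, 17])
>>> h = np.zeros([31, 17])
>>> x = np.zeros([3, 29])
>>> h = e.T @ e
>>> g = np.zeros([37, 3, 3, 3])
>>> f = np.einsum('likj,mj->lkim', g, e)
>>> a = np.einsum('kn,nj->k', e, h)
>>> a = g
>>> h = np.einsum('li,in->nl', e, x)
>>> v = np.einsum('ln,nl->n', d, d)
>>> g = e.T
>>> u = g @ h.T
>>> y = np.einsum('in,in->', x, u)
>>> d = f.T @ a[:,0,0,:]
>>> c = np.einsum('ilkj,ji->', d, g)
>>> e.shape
(17, 3)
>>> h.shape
(29, 17)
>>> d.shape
(17, 3, 3, 3)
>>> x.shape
(3, 29)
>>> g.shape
(3, 17)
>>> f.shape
(37, 3, 3, 17)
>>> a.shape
(37, 3, 3, 3)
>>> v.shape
(23,)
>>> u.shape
(3, 29)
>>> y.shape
()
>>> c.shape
()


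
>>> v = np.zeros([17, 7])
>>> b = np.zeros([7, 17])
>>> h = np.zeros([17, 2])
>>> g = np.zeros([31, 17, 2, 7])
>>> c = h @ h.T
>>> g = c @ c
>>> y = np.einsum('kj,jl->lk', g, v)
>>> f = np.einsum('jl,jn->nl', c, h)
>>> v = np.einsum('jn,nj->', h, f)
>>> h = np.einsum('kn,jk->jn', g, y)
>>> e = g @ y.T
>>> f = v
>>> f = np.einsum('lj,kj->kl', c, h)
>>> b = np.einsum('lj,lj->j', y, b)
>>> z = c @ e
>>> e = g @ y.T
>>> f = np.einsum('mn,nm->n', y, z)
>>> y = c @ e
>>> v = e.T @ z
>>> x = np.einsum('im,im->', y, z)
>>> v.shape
(7, 7)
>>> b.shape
(17,)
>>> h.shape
(7, 17)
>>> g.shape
(17, 17)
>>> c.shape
(17, 17)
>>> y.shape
(17, 7)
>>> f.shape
(17,)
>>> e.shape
(17, 7)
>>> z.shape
(17, 7)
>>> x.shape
()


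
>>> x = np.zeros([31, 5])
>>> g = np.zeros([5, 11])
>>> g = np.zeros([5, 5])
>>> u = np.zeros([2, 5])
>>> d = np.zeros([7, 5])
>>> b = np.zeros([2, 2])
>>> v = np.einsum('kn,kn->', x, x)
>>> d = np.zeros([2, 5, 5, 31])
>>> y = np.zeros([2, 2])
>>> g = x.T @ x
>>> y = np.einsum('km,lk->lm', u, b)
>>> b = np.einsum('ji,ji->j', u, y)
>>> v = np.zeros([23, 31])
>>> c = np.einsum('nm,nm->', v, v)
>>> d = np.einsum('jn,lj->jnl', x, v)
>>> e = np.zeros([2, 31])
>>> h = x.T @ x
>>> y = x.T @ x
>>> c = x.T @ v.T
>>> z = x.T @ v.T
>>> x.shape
(31, 5)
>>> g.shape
(5, 5)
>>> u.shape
(2, 5)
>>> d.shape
(31, 5, 23)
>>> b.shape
(2,)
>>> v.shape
(23, 31)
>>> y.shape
(5, 5)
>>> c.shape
(5, 23)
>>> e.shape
(2, 31)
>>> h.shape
(5, 5)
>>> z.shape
(5, 23)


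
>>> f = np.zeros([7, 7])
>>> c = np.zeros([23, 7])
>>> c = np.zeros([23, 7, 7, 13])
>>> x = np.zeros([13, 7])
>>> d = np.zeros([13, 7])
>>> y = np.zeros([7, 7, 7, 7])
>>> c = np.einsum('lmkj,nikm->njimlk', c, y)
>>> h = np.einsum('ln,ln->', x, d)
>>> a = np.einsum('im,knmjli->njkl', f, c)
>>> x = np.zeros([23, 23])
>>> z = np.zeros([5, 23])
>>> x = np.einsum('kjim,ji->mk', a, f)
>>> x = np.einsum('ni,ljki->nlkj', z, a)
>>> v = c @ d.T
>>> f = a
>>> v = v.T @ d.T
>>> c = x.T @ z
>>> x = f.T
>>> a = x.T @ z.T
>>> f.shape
(13, 7, 7, 23)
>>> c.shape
(7, 7, 13, 23)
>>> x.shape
(23, 7, 7, 13)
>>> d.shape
(13, 7)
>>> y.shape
(7, 7, 7, 7)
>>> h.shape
()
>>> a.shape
(13, 7, 7, 5)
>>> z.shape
(5, 23)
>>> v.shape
(13, 23, 7, 7, 13, 13)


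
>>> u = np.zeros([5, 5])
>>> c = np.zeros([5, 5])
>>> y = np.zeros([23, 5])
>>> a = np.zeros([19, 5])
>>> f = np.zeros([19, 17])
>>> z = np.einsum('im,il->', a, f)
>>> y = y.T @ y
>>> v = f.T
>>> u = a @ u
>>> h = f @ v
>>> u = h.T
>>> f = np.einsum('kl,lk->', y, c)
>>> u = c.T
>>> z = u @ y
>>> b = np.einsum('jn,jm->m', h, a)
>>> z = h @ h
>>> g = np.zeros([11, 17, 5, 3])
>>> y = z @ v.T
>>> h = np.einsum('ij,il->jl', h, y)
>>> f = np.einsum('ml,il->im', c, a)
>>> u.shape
(5, 5)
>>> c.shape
(5, 5)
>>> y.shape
(19, 17)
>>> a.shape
(19, 5)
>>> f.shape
(19, 5)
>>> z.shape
(19, 19)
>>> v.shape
(17, 19)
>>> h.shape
(19, 17)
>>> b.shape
(5,)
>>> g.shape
(11, 17, 5, 3)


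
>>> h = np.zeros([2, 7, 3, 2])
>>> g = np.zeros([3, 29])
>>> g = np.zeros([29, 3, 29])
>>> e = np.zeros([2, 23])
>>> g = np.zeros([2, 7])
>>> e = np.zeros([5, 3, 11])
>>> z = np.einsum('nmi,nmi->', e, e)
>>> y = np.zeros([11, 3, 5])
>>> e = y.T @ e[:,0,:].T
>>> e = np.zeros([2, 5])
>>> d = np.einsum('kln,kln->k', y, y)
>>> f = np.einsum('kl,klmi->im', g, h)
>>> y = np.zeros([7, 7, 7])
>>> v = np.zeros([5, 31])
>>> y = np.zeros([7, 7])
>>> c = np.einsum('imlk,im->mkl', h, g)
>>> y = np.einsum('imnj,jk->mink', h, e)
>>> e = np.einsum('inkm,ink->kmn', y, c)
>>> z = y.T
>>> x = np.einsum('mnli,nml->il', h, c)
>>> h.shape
(2, 7, 3, 2)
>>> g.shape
(2, 7)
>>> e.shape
(3, 5, 2)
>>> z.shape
(5, 3, 2, 7)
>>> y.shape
(7, 2, 3, 5)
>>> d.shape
(11,)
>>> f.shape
(2, 3)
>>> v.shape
(5, 31)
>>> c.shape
(7, 2, 3)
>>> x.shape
(2, 3)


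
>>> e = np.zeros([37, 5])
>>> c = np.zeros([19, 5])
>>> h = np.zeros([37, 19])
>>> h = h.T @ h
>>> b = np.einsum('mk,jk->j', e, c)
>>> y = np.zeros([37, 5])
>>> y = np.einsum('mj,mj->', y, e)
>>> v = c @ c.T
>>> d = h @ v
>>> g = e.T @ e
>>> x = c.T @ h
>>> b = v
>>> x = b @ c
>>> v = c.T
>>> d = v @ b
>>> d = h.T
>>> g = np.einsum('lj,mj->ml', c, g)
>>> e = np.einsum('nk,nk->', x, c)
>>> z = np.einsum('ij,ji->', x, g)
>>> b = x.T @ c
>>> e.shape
()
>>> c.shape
(19, 5)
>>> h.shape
(19, 19)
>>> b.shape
(5, 5)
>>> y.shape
()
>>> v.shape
(5, 19)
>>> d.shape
(19, 19)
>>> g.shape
(5, 19)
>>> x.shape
(19, 5)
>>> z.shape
()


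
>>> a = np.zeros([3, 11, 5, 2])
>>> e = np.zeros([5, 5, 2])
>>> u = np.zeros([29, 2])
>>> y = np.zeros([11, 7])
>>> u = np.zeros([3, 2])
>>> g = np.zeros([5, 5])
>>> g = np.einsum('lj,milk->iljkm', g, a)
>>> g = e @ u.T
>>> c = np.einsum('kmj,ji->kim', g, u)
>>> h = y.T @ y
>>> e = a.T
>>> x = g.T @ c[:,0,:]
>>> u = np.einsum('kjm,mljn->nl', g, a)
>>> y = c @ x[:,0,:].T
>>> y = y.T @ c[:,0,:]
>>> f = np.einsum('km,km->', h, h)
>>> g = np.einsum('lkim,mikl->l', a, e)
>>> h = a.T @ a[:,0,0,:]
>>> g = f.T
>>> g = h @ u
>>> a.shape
(3, 11, 5, 2)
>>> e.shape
(2, 5, 11, 3)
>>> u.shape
(2, 11)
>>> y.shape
(3, 2, 5)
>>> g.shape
(2, 5, 11, 11)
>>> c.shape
(5, 2, 5)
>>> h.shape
(2, 5, 11, 2)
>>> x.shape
(3, 5, 5)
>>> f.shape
()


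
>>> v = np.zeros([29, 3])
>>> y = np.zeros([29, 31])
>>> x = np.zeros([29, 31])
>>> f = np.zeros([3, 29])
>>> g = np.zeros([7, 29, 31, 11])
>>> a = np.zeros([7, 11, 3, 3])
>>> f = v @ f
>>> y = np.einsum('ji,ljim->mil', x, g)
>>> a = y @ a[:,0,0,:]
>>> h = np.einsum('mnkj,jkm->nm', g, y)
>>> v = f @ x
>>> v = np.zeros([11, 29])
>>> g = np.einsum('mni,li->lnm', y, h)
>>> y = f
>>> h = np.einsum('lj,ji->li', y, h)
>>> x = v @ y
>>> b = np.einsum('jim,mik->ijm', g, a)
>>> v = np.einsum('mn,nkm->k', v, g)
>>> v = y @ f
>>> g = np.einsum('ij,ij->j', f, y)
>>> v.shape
(29, 29)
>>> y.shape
(29, 29)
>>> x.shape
(11, 29)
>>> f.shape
(29, 29)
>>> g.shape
(29,)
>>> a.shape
(11, 31, 3)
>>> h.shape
(29, 7)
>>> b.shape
(31, 29, 11)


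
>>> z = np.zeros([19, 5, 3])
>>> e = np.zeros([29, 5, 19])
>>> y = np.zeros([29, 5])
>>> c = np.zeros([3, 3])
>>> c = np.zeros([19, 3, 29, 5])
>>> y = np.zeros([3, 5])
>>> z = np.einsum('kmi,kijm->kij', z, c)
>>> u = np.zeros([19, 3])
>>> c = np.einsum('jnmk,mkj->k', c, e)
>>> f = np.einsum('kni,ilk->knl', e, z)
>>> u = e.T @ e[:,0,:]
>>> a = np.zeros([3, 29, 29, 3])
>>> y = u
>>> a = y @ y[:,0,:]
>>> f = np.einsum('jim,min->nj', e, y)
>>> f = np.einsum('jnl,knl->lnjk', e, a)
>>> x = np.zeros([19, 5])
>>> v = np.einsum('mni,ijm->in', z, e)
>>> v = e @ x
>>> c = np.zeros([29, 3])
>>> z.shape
(19, 3, 29)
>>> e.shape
(29, 5, 19)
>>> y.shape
(19, 5, 19)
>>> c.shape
(29, 3)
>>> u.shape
(19, 5, 19)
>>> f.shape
(19, 5, 29, 19)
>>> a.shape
(19, 5, 19)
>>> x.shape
(19, 5)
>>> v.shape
(29, 5, 5)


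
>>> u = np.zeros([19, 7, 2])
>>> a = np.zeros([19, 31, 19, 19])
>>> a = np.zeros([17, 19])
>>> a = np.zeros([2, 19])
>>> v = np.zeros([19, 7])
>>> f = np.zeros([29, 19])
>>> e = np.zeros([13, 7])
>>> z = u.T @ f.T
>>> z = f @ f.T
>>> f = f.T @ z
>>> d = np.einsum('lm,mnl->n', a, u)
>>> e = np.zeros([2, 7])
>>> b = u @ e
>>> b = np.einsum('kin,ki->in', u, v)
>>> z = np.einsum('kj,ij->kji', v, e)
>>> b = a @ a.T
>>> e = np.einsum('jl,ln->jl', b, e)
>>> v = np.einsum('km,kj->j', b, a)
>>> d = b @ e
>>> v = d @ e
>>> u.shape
(19, 7, 2)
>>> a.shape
(2, 19)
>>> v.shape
(2, 2)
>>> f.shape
(19, 29)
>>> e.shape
(2, 2)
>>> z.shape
(19, 7, 2)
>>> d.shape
(2, 2)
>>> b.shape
(2, 2)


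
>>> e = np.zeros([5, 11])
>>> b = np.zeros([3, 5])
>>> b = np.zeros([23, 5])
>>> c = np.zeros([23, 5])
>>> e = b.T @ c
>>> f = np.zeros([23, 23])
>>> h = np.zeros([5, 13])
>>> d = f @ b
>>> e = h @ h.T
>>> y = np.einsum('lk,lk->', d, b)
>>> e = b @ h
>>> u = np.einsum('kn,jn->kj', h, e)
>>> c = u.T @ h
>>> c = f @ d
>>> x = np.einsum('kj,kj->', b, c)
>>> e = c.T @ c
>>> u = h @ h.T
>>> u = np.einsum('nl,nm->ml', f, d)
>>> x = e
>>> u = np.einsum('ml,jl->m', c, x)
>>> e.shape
(5, 5)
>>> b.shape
(23, 5)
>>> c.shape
(23, 5)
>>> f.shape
(23, 23)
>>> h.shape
(5, 13)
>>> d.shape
(23, 5)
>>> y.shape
()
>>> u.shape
(23,)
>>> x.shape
(5, 5)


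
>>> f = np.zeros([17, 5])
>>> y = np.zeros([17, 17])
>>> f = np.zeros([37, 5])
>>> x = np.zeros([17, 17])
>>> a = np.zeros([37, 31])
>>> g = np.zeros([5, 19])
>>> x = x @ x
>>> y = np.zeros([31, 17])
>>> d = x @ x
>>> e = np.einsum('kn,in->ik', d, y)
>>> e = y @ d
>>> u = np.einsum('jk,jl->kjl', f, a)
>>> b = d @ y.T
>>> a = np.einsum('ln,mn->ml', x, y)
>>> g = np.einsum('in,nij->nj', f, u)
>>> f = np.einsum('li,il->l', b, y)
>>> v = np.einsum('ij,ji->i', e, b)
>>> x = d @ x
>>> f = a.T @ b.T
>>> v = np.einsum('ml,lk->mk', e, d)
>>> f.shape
(17, 17)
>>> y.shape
(31, 17)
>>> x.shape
(17, 17)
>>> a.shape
(31, 17)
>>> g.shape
(5, 31)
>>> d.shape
(17, 17)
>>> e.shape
(31, 17)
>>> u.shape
(5, 37, 31)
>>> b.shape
(17, 31)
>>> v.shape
(31, 17)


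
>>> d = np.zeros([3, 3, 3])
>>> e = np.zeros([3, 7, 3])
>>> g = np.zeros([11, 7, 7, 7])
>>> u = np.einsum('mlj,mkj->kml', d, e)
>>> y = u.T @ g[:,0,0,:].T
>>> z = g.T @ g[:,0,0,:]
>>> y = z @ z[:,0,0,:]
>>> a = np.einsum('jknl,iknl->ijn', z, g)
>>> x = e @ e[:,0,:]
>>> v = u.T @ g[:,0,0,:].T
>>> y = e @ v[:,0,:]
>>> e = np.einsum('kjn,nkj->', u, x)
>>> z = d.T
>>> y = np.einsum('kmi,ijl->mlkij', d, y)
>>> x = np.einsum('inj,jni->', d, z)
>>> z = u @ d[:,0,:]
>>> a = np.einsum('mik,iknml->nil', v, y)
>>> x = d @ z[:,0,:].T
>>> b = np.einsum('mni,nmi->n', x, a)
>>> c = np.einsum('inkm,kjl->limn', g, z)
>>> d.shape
(3, 3, 3)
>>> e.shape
()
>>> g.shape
(11, 7, 7, 7)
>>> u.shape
(7, 3, 3)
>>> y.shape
(3, 11, 3, 3, 7)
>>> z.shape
(7, 3, 3)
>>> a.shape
(3, 3, 7)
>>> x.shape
(3, 3, 7)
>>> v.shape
(3, 3, 11)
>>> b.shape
(3,)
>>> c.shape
(3, 11, 7, 7)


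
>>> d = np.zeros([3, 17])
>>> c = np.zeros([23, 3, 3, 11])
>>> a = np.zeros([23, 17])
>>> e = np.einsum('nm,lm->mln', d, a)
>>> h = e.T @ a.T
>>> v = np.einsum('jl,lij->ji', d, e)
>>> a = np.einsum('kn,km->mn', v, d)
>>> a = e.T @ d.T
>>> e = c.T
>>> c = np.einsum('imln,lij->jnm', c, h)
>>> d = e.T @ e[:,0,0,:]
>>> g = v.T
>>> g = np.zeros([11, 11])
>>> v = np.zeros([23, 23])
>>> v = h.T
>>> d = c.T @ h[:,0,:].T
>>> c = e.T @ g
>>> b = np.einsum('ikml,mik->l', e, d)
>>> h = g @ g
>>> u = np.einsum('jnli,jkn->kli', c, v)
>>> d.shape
(3, 11, 3)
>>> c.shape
(23, 3, 3, 11)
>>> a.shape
(3, 23, 3)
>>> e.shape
(11, 3, 3, 23)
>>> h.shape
(11, 11)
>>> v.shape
(23, 23, 3)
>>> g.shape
(11, 11)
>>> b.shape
(23,)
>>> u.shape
(23, 3, 11)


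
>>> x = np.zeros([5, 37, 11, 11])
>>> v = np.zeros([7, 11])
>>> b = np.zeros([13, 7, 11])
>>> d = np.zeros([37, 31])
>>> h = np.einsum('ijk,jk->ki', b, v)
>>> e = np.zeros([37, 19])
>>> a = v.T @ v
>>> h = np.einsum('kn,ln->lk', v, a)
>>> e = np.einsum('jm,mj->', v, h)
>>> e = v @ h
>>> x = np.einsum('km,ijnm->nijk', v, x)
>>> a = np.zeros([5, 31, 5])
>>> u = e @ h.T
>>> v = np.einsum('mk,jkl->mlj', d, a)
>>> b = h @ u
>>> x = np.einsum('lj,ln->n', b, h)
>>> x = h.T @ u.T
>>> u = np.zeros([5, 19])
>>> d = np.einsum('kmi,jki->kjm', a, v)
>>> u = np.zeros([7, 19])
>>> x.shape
(7, 7)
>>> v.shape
(37, 5, 5)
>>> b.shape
(11, 11)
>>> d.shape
(5, 37, 31)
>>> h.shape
(11, 7)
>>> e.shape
(7, 7)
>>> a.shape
(5, 31, 5)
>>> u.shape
(7, 19)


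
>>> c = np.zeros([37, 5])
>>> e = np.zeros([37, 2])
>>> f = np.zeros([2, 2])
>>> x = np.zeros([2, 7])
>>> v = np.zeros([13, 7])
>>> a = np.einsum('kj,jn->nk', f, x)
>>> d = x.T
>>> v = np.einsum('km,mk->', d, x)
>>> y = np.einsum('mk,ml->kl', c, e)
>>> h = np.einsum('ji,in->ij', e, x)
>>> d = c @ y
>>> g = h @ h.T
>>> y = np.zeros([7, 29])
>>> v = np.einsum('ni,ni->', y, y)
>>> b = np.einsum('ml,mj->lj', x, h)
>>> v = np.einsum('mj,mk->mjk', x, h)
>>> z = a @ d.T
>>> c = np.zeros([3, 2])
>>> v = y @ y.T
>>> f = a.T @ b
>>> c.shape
(3, 2)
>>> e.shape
(37, 2)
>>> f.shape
(2, 37)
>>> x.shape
(2, 7)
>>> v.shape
(7, 7)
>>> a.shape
(7, 2)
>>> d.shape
(37, 2)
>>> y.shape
(7, 29)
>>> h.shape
(2, 37)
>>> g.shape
(2, 2)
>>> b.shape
(7, 37)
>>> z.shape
(7, 37)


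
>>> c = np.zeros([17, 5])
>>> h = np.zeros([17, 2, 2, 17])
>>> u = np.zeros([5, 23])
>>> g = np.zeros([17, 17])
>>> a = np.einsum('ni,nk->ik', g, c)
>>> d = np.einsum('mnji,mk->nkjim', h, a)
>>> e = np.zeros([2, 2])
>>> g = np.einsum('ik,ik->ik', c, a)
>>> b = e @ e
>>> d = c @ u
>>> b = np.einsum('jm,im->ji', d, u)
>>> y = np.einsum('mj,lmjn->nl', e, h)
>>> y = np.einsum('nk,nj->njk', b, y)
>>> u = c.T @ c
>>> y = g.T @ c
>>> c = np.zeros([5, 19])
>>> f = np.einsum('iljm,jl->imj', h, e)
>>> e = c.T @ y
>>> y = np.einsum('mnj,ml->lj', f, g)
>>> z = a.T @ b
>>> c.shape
(5, 19)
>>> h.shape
(17, 2, 2, 17)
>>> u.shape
(5, 5)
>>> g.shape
(17, 5)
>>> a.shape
(17, 5)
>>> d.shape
(17, 23)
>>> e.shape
(19, 5)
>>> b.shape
(17, 5)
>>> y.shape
(5, 2)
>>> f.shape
(17, 17, 2)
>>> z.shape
(5, 5)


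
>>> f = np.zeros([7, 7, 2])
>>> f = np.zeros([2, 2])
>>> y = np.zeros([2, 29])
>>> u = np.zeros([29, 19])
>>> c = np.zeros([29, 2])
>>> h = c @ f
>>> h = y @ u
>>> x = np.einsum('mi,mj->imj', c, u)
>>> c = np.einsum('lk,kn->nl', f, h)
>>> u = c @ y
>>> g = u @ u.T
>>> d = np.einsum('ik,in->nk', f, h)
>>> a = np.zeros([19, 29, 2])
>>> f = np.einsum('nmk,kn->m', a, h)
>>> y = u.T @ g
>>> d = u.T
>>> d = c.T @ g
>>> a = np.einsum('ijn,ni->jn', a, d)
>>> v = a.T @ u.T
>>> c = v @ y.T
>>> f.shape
(29,)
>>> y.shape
(29, 19)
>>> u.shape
(19, 29)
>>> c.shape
(2, 29)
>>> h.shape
(2, 19)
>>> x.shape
(2, 29, 19)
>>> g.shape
(19, 19)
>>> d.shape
(2, 19)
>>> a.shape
(29, 2)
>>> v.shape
(2, 19)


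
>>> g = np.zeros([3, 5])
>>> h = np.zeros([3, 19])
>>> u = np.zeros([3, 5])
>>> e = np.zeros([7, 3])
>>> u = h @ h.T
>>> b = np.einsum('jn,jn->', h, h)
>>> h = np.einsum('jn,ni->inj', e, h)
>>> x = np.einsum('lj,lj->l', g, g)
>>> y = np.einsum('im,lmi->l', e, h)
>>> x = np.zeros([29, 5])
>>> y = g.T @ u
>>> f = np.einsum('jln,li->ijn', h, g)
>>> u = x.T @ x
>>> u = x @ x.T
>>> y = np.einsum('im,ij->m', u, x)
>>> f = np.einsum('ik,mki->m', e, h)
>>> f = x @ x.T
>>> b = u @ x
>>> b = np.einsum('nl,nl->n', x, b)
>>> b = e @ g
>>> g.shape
(3, 5)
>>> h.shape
(19, 3, 7)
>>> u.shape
(29, 29)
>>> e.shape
(7, 3)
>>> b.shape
(7, 5)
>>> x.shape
(29, 5)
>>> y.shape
(29,)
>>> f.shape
(29, 29)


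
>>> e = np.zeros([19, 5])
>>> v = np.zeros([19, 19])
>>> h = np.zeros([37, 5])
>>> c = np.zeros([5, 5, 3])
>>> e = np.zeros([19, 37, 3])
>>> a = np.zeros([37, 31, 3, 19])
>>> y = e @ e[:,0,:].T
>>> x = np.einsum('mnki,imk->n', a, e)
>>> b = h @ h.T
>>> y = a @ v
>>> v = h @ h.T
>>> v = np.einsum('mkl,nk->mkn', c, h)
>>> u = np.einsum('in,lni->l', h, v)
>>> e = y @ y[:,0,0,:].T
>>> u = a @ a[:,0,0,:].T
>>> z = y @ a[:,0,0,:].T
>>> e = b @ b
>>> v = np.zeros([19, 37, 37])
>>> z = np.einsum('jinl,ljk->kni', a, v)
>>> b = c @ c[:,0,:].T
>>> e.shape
(37, 37)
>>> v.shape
(19, 37, 37)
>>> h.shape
(37, 5)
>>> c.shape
(5, 5, 3)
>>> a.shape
(37, 31, 3, 19)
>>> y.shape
(37, 31, 3, 19)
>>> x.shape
(31,)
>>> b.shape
(5, 5, 5)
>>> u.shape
(37, 31, 3, 37)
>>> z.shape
(37, 3, 31)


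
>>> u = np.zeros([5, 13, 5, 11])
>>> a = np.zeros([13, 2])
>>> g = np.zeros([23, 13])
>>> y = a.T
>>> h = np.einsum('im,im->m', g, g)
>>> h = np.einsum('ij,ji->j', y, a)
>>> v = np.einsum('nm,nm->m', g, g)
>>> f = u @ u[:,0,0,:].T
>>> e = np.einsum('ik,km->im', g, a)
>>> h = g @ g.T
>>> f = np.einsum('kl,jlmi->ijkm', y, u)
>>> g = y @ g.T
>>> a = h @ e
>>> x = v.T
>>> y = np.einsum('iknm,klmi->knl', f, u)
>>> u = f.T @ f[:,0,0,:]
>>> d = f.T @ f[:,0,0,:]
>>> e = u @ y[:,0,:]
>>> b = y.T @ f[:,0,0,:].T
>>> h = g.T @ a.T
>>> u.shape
(5, 2, 5, 5)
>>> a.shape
(23, 2)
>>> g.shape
(2, 23)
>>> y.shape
(5, 2, 13)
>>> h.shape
(23, 23)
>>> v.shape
(13,)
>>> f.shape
(11, 5, 2, 5)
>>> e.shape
(5, 2, 5, 13)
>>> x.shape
(13,)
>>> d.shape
(5, 2, 5, 5)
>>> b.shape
(13, 2, 11)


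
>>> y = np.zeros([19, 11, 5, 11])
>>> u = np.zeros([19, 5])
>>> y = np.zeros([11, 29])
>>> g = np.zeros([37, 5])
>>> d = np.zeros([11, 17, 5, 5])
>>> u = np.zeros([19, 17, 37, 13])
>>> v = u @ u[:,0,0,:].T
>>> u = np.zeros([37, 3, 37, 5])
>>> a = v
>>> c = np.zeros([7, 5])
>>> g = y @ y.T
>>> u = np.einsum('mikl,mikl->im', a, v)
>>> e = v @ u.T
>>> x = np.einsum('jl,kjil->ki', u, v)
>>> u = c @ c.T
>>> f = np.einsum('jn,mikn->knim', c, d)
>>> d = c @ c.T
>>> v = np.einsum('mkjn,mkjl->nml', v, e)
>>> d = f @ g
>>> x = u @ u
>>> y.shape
(11, 29)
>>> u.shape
(7, 7)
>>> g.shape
(11, 11)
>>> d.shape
(5, 5, 17, 11)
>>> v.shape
(19, 19, 17)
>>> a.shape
(19, 17, 37, 19)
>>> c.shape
(7, 5)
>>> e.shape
(19, 17, 37, 17)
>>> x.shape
(7, 7)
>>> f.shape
(5, 5, 17, 11)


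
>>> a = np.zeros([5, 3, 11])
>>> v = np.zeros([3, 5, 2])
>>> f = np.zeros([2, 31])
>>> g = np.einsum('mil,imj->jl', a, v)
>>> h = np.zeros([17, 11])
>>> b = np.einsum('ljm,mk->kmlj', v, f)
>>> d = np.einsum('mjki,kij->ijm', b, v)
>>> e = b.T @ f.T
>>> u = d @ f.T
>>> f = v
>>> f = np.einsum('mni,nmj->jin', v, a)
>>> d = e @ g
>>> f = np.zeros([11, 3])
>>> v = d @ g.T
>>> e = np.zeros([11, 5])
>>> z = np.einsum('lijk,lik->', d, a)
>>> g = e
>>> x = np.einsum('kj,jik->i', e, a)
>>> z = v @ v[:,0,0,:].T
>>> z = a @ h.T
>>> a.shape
(5, 3, 11)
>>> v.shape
(5, 3, 2, 2)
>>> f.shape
(11, 3)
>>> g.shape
(11, 5)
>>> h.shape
(17, 11)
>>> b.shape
(31, 2, 3, 5)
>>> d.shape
(5, 3, 2, 11)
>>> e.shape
(11, 5)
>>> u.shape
(5, 2, 2)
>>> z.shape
(5, 3, 17)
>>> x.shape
(3,)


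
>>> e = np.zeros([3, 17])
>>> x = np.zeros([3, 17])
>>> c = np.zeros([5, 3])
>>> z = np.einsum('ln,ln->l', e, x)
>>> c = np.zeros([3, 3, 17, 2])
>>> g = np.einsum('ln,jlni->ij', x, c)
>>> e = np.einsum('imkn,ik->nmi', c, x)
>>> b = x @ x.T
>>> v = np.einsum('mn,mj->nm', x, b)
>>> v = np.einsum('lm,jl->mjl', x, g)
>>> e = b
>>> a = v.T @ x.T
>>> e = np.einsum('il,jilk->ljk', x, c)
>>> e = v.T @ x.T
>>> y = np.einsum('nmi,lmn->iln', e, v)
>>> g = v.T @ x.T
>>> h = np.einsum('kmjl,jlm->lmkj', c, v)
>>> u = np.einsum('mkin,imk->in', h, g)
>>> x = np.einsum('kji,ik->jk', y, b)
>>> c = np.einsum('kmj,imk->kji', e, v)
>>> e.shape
(3, 2, 3)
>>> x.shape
(17, 3)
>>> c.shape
(3, 3, 17)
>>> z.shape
(3,)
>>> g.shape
(3, 2, 3)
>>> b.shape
(3, 3)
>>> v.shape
(17, 2, 3)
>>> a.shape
(3, 2, 3)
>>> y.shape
(3, 17, 3)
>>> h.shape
(2, 3, 3, 17)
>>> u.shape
(3, 17)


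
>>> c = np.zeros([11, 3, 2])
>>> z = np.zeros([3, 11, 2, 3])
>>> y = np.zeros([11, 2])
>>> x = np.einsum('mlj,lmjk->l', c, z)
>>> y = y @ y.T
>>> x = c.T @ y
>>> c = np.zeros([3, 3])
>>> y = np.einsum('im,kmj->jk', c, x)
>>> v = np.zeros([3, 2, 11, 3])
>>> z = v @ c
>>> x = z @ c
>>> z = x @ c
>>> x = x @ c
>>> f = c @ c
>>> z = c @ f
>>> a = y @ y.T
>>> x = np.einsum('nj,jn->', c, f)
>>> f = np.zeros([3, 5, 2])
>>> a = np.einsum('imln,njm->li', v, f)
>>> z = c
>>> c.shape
(3, 3)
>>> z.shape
(3, 3)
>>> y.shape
(11, 2)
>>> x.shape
()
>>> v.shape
(3, 2, 11, 3)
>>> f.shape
(3, 5, 2)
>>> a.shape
(11, 3)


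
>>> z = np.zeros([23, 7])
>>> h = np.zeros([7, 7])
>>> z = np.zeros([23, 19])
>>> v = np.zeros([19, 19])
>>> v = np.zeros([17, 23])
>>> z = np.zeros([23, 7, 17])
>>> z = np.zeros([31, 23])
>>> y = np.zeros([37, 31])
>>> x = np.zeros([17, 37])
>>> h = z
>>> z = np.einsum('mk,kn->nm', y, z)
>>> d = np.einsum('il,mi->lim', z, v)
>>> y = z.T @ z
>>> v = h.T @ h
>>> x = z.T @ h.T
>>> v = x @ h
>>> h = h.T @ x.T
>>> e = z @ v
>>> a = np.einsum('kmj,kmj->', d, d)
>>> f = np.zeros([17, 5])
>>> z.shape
(23, 37)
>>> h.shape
(23, 37)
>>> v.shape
(37, 23)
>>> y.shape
(37, 37)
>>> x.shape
(37, 31)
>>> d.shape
(37, 23, 17)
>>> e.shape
(23, 23)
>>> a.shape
()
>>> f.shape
(17, 5)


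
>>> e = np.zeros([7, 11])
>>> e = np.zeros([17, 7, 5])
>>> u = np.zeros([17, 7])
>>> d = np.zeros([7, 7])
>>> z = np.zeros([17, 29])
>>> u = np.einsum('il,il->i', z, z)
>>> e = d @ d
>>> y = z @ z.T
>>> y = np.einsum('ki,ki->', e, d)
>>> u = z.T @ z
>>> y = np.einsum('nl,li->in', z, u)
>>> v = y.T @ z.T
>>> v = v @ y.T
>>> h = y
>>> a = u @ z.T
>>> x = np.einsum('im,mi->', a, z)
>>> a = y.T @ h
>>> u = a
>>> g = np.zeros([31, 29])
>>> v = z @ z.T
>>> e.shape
(7, 7)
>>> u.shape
(17, 17)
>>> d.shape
(7, 7)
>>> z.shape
(17, 29)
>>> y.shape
(29, 17)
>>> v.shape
(17, 17)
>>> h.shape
(29, 17)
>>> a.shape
(17, 17)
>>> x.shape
()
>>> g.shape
(31, 29)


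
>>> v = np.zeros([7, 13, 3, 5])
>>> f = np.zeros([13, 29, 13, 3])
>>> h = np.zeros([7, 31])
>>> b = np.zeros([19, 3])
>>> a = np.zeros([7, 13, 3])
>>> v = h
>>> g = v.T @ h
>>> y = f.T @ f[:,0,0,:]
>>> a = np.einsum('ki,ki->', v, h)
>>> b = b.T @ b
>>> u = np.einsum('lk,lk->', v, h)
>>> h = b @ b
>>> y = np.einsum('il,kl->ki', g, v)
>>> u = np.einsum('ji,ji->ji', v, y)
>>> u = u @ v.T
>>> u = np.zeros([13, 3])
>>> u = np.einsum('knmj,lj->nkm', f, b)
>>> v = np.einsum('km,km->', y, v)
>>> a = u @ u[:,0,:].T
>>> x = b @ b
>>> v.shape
()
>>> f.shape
(13, 29, 13, 3)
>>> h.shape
(3, 3)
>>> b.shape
(3, 3)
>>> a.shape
(29, 13, 29)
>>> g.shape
(31, 31)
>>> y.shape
(7, 31)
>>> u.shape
(29, 13, 13)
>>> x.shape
(3, 3)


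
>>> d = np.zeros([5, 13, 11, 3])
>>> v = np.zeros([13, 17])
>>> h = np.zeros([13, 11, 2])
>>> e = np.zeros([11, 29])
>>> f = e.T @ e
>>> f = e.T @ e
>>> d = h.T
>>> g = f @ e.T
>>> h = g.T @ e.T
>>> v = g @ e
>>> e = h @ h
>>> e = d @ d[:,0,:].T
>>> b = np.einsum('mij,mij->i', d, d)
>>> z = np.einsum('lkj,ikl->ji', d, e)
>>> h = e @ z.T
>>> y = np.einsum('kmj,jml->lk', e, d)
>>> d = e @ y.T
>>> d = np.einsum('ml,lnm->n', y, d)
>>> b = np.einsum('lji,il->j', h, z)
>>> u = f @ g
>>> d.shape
(11,)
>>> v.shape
(29, 29)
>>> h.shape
(2, 11, 13)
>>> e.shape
(2, 11, 2)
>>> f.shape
(29, 29)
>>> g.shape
(29, 11)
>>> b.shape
(11,)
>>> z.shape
(13, 2)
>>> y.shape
(13, 2)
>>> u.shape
(29, 11)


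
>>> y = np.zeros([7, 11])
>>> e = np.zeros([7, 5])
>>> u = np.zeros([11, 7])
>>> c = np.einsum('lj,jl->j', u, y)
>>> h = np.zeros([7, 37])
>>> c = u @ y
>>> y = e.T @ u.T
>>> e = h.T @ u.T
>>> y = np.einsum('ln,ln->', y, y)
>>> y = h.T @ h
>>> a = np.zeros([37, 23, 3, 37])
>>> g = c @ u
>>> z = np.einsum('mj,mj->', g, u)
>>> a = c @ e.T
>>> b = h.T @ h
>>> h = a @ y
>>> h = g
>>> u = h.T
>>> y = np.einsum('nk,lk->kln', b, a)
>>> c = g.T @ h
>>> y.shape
(37, 11, 37)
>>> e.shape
(37, 11)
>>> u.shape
(7, 11)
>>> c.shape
(7, 7)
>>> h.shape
(11, 7)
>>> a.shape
(11, 37)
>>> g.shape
(11, 7)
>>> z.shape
()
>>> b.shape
(37, 37)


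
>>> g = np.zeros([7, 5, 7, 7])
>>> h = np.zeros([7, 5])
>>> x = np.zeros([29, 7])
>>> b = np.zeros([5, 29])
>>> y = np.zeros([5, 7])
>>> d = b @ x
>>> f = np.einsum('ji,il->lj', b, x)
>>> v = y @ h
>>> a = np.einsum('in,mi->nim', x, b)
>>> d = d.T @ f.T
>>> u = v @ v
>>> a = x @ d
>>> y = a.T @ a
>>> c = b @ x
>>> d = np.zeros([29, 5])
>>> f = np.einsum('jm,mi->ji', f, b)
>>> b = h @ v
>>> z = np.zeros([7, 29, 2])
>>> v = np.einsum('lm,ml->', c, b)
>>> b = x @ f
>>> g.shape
(7, 5, 7, 7)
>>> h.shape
(7, 5)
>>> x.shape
(29, 7)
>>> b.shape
(29, 29)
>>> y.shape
(7, 7)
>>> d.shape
(29, 5)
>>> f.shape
(7, 29)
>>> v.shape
()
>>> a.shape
(29, 7)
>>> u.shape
(5, 5)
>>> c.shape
(5, 7)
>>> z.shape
(7, 29, 2)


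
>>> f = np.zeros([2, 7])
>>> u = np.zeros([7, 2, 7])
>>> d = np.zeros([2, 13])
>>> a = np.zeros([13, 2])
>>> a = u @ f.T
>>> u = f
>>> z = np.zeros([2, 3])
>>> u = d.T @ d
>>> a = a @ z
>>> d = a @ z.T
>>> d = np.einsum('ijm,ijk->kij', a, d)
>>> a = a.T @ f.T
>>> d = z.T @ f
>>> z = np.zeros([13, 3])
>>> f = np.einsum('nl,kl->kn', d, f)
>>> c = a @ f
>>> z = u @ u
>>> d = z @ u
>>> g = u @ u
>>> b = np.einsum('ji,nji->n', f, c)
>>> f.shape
(2, 3)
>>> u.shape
(13, 13)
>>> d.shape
(13, 13)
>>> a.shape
(3, 2, 2)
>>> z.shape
(13, 13)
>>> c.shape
(3, 2, 3)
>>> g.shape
(13, 13)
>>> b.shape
(3,)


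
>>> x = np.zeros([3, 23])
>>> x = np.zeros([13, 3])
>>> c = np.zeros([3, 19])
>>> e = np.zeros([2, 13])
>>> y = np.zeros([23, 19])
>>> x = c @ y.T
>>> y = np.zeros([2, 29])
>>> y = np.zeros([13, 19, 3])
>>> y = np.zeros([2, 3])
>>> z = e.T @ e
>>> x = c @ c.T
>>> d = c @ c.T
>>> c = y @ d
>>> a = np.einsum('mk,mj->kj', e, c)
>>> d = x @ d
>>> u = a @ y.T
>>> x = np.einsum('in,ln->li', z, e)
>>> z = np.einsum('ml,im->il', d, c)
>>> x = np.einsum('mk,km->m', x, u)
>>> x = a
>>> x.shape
(13, 3)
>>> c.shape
(2, 3)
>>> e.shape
(2, 13)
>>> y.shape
(2, 3)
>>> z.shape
(2, 3)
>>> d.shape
(3, 3)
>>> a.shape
(13, 3)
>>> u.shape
(13, 2)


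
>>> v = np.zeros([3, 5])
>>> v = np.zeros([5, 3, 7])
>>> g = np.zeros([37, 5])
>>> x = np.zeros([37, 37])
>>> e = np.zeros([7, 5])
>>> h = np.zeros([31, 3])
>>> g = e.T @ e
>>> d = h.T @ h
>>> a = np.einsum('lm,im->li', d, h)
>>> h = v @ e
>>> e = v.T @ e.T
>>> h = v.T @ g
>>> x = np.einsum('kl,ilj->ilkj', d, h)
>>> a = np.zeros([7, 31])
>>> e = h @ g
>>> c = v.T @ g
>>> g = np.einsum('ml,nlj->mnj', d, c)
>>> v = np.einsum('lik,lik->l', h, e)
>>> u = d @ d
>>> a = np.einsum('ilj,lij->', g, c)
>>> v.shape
(7,)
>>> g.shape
(3, 7, 5)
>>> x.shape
(7, 3, 3, 5)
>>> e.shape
(7, 3, 5)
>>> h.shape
(7, 3, 5)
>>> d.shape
(3, 3)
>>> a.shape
()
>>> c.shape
(7, 3, 5)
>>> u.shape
(3, 3)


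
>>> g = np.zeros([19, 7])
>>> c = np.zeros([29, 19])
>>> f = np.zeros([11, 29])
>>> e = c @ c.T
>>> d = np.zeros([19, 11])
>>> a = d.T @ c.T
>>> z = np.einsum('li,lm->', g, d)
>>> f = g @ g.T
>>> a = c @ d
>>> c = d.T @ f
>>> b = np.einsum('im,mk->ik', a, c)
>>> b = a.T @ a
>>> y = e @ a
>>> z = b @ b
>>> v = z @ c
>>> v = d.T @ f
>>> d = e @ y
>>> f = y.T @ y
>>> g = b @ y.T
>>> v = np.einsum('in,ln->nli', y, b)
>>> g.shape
(11, 29)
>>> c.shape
(11, 19)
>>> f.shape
(11, 11)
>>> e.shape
(29, 29)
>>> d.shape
(29, 11)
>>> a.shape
(29, 11)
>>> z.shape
(11, 11)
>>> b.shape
(11, 11)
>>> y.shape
(29, 11)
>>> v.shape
(11, 11, 29)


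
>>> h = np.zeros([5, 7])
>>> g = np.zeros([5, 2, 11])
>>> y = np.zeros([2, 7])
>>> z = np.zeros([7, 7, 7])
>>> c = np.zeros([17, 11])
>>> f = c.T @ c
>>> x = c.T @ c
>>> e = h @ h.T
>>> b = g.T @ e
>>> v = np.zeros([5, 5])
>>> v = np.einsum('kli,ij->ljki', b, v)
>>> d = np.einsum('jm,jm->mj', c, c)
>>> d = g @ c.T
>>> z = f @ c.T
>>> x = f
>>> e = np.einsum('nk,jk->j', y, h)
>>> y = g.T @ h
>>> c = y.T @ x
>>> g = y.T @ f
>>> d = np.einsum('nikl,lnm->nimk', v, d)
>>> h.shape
(5, 7)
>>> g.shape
(7, 2, 11)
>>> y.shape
(11, 2, 7)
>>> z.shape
(11, 17)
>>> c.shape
(7, 2, 11)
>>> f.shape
(11, 11)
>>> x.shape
(11, 11)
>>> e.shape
(5,)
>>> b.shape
(11, 2, 5)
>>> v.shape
(2, 5, 11, 5)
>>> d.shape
(2, 5, 17, 11)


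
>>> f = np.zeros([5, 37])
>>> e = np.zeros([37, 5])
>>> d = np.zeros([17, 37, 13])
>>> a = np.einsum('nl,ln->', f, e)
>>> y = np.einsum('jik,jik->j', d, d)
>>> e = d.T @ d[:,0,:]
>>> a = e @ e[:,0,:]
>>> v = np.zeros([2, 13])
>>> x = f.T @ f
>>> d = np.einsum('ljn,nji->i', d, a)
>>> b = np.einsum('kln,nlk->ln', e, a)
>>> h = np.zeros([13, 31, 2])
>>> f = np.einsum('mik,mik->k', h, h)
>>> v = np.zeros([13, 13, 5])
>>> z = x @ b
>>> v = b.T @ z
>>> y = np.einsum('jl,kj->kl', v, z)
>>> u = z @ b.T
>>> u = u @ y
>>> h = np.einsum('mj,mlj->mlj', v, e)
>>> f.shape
(2,)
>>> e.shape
(13, 37, 13)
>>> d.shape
(13,)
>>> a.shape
(13, 37, 13)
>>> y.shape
(37, 13)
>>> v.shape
(13, 13)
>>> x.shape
(37, 37)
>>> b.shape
(37, 13)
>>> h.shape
(13, 37, 13)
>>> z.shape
(37, 13)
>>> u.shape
(37, 13)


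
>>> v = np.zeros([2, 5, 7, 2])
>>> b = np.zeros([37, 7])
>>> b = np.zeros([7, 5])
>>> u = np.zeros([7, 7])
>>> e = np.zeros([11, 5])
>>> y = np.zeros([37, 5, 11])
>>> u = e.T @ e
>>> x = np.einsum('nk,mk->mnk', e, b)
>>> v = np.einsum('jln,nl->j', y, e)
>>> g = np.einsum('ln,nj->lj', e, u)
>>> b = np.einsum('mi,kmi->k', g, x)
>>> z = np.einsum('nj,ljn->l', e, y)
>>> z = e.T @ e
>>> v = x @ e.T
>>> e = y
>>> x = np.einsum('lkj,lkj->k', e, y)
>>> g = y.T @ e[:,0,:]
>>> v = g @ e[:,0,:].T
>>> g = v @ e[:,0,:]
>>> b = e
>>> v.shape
(11, 5, 37)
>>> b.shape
(37, 5, 11)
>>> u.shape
(5, 5)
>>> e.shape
(37, 5, 11)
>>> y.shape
(37, 5, 11)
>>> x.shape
(5,)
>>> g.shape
(11, 5, 11)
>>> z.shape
(5, 5)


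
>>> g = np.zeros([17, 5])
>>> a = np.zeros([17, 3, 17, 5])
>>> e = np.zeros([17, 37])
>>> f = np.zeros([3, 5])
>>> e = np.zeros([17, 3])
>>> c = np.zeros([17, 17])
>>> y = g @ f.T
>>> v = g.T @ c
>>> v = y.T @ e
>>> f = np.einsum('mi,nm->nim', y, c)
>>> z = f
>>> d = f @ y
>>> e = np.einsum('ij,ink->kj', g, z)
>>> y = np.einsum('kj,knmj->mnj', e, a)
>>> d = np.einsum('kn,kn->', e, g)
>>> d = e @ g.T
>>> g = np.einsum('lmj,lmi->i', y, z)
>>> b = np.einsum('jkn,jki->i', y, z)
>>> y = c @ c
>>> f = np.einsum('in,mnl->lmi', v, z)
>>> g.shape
(17,)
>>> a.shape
(17, 3, 17, 5)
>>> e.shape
(17, 5)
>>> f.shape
(17, 17, 3)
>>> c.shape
(17, 17)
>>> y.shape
(17, 17)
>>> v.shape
(3, 3)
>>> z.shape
(17, 3, 17)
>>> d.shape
(17, 17)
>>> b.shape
(17,)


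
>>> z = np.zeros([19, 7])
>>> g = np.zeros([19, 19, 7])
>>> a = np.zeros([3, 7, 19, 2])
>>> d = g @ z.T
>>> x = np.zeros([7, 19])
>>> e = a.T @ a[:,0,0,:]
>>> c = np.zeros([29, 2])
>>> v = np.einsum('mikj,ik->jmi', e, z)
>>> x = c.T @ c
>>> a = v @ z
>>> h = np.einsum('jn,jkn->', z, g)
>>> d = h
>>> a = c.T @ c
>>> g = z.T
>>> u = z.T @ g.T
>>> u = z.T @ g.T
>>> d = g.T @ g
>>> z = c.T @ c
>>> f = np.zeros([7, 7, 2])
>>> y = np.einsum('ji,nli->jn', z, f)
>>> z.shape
(2, 2)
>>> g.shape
(7, 19)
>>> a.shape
(2, 2)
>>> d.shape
(19, 19)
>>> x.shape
(2, 2)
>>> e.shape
(2, 19, 7, 2)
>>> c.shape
(29, 2)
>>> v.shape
(2, 2, 19)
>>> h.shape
()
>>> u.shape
(7, 7)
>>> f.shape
(7, 7, 2)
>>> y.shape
(2, 7)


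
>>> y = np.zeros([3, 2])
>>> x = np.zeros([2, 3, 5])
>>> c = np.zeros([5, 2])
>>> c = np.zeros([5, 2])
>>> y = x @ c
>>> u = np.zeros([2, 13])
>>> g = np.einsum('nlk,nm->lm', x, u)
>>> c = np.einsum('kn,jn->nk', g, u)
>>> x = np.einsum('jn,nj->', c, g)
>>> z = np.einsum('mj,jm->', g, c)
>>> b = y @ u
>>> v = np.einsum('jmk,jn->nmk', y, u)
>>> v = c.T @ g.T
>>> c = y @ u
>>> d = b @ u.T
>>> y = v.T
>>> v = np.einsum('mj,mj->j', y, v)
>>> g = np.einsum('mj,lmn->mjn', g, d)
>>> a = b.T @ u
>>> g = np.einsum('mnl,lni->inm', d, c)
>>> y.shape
(3, 3)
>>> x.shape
()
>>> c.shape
(2, 3, 13)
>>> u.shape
(2, 13)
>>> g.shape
(13, 3, 2)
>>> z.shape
()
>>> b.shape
(2, 3, 13)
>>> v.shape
(3,)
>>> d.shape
(2, 3, 2)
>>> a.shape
(13, 3, 13)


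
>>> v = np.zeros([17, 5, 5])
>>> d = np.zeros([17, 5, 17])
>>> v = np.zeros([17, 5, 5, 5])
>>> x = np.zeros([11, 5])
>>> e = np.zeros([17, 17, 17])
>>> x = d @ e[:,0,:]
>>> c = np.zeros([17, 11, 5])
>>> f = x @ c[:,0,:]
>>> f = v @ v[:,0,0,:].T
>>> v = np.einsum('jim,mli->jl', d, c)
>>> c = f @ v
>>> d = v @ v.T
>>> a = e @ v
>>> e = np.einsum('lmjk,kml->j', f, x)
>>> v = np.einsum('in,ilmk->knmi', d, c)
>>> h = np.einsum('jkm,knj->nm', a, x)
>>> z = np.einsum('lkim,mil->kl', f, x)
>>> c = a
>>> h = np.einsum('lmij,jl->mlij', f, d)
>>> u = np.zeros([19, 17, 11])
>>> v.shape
(11, 17, 5, 17)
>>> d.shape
(17, 17)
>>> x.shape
(17, 5, 17)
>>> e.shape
(5,)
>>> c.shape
(17, 17, 11)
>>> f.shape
(17, 5, 5, 17)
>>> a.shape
(17, 17, 11)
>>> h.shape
(5, 17, 5, 17)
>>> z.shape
(5, 17)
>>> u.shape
(19, 17, 11)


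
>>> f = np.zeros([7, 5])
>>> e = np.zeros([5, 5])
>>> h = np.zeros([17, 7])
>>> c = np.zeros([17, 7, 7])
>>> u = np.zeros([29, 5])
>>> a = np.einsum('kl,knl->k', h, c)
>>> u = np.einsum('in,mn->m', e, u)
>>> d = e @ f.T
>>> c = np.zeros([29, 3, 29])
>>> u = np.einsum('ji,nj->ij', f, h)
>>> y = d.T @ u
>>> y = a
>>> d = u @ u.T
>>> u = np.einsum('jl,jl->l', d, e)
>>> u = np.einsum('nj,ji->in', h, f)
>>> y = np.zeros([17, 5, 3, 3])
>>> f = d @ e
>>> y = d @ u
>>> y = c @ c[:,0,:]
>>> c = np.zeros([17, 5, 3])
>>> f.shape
(5, 5)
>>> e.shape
(5, 5)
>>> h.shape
(17, 7)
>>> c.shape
(17, 5, 3)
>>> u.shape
(5, 17)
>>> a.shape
(17,)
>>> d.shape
(5, 5)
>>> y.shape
(29, 3, 29)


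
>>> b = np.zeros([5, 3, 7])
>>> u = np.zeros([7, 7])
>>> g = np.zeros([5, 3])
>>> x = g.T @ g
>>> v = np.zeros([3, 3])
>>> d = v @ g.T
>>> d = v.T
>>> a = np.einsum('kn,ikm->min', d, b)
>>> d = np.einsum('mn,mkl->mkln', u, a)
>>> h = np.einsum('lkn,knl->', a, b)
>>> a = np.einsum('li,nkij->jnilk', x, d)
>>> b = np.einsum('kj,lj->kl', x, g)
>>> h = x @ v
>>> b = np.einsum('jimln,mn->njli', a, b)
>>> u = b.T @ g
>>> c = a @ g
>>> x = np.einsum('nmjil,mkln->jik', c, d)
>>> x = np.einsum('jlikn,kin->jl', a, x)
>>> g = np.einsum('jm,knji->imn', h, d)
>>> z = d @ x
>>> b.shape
(5, 7, 3, 7)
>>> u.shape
(7, 3, 7, 3)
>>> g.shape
(7, 3, 5)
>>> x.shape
(7, 7)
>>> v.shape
(3, 3)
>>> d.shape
(7, 5, 3, 7)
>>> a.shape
(7, 7, 3, 3, 5)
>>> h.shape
(3, 3)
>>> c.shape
(7, 7, 3, 3, 3)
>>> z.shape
(7, 5, 3, 7)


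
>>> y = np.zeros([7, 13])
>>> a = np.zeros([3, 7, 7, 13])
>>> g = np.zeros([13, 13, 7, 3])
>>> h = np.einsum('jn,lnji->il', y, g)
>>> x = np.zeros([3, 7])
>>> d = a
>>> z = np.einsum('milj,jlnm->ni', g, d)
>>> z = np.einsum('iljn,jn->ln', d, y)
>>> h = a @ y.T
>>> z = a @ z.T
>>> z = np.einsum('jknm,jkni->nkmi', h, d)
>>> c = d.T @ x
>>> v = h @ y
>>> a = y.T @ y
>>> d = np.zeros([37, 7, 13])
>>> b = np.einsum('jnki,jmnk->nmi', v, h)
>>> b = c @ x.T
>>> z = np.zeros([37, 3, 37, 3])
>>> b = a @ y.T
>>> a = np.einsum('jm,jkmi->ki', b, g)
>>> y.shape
(7, 13)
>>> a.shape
(13, 3)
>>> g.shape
(13, 13, 7, 3)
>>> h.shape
(3, 7, 7, 7)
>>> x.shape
(3, 7)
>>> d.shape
(37, 7, 13)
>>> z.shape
(37, 3, 37, 3)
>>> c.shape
(13, 7, 7, 7)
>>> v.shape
(3, 7, 7, 13)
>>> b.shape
(13, 7)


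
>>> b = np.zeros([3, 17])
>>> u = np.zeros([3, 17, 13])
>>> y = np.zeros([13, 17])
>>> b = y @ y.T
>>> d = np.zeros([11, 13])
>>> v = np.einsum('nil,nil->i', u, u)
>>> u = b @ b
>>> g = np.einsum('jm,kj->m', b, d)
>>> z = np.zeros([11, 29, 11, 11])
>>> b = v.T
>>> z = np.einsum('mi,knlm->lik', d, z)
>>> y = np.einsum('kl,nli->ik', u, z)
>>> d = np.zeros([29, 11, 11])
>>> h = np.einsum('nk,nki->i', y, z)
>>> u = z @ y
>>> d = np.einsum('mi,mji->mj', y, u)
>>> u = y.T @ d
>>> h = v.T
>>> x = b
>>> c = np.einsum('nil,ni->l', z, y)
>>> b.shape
(17,)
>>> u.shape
(13, 13)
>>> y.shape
(11, 13)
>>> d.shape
(11, 13)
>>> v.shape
(17,)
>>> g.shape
(13,)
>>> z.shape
(11, 13, 11)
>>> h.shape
(17,)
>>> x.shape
(17,)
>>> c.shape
(11,)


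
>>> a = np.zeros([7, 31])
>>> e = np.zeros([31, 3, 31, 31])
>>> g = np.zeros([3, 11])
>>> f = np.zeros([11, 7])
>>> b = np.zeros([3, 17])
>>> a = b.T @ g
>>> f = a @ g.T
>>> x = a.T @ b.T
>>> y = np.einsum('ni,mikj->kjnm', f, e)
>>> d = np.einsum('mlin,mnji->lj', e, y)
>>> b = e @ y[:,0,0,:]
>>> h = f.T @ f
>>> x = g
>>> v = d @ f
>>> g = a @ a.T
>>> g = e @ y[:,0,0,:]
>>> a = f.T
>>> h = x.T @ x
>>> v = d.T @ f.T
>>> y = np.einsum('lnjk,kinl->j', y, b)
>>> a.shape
(3, 17)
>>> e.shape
(31, 3, 31, 31)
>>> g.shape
(31, 3, 31, 31)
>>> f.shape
(17, 3)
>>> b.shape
(31, 3, 31, 31)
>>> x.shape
(3, 11)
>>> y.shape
(17,)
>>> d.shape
(3, 17)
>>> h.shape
(11, 11)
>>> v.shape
(17, 17)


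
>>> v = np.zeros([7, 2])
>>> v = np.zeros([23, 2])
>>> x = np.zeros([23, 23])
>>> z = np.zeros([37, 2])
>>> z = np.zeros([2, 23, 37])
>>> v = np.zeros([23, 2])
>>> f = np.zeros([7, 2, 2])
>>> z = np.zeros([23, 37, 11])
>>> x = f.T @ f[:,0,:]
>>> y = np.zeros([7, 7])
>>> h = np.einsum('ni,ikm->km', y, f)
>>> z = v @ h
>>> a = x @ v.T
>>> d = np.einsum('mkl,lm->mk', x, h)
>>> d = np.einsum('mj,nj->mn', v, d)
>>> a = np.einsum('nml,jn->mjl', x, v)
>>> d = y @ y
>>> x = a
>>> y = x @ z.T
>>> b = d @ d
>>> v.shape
(23, 2)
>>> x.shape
(2, 23, 2)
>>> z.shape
(23, 2)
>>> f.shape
(7, 2, 2)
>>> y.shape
(2, 23, 23)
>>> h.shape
(2, 2)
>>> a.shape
(2, 23, 2)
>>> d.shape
(7, 7)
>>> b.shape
(7, 7)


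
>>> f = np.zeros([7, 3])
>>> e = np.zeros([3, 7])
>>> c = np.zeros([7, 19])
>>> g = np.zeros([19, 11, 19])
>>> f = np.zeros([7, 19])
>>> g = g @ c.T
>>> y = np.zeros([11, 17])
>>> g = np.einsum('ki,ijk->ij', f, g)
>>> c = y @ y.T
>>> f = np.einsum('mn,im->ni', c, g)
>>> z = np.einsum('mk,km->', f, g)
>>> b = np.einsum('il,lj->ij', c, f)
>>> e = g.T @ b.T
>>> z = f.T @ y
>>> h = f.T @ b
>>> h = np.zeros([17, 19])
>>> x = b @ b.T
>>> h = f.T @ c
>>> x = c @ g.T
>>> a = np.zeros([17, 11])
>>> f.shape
(11, 19)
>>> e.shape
(11, 11)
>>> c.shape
(11, 11)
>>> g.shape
(19, 11)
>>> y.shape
(11, 17)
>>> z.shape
(19, 17)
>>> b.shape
(11, 19)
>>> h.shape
(19, 11)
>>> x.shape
(11, 19)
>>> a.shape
(17, 11)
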